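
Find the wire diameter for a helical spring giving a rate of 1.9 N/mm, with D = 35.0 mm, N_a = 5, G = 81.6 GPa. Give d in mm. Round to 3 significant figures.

d = (8D³N_a·k / G)^(1/4) = (8·35.0³·5·1.9 / (81.6×10³))^0.25
  = (39.933)^0.25 = 2.5138 mm

2.51 mm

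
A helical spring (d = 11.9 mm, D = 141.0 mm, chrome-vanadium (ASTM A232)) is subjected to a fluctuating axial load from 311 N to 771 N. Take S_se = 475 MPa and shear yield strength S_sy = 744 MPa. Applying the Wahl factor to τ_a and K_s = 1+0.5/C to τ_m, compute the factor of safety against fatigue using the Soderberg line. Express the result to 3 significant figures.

C = D/d = 141.0/11.9 = 11.8487; K_W = (4C−1)/(4C−4)+0.615/C = 1.1210; K_s = 1+0.5/C = 1.0422
F_a = (F_max−F_min)/2 = 230 N; F_m = (F_max+F_min)/2 = 541 N
τ_a = K_W·8F_aD/(πd³) = 1.1210 × 49.006 = 54.937 MPa
τ_m = K_s·8F_mD/(πd³) = 1.0422 × 115.27 = 120.13 MPa
Soderberg: 1/n_f = τ_a/S_se + τ_m/S_sy = 54.937/475 + 120.13/744 = 0.11566 + 0.16147 = 0.27713
n_f = 1/0.27713 = 3.608

3.61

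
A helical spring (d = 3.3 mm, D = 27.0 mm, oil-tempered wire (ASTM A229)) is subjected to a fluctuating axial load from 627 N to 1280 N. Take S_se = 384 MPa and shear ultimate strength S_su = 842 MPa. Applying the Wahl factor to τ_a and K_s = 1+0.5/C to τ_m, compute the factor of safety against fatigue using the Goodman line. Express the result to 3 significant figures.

0.237

C = D/d = 27.0/3.3 = 8.1818; K_W = (4C−1)/(4C−4)+0.615/C = 1.1796; K_s = 1+0.5/C = 1.0611
F_a = (F_max−F_min)/2 = 326.5 N; F_m = (F_max+F_min)/2 = 953.5 N
τ_a = K_W·8F_aD/(πd³) = 1.1796 × 624.66 = 736.85 MPa
τ_m = K_s·8F_mD/(πd³) = 1.0611 × 1824.2 = 1935.7 MPa
Goodman: 1/n_f = τ_a/S_se + τ_m/S_su = 736.85/384 + 1935.7/842 = 1.91888 + 2.29896 = 4.2178
n_f = 1/4.2178 = 0.2371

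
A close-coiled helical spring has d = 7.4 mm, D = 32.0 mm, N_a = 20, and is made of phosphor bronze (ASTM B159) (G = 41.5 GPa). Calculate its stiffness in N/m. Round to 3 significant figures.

23700 N/m

k = Gd⁴/(8D³N_a) = (41.5×10³ × 7.4⁴) / (8 × 32.0³ × 20)
  = 1.24444e+08 / 5.24288e+06 = 23.736 N/mm = 23736 N/m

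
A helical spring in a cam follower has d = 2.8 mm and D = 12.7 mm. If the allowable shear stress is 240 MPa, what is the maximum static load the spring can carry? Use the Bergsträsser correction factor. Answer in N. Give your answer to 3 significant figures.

122 N

C = D/d = 12.7/2.8 = 4.5357
K_B = (4C+2)/(4C−3) = 20.143/15.143 = 1.3302
τ_max = K·8FD/(πd³) → F_max = τ_allow·πd³/(8DK)
F_max = 240·π·2.8³/(8·12.7·1.3302) = 16551/135.15 = 122.47 N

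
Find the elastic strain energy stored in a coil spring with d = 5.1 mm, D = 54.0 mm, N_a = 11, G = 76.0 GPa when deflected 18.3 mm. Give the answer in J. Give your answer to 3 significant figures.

0.621 J

k = Gd⁴/(8D³N_a) = (76.0×10³)(5.1⁴)/(8·54.0³·11) = 3.7105 N/mm
U = ½kδ² = 0.5 × 3.7105 × 18.3² = 621.3 N·mm = 0.6213 J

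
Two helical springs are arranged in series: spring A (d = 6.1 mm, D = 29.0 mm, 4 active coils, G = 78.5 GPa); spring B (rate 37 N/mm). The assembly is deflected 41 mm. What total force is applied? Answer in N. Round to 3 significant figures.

k_A = Gd⁴/(8D³N_a) = (78.5×10³)(6.1⁴)/(8·29.0³·4) = 139.27 N/mm
Series: 1/k_eq = 1/139.27 + 1/37 = 0.034208; k_eq = 29.233 N/mm
F = k_eq·δ = 29.233·41 = 1198.6 N

1200 N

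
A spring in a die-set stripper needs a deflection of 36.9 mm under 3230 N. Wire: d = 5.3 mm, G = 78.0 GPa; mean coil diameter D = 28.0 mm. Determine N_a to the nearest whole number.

Required rate k = F/δ = 3230/36.9 = 87.534 N/mm
N_a = Gd⁴/(8D³k) = (78.0×10³ × 5.3⁴)/(8 × 28.0³ × 87.534)
    = 6.15458e+07 / 1.53723e+07 = 4.004 → 4 coils

4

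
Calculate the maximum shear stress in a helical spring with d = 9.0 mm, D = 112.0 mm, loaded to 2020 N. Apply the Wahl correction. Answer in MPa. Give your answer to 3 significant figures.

Spring index C = D/d = 112.0/9.0 = 12.4444
K_W = (4C−1)/(4C−4) + 0.615/C = 48.778/45.778 + 0.0494 = 1.1150
τ₀ = 8FD/(πd³) = 8·2020·112.0/(π·9.0³) = 1.80992e+06/2290.2 = 790.28 MPa
τ_max = K·τ₀ = 1.1150 × 790.28 = 881.13 MPa

881 MPa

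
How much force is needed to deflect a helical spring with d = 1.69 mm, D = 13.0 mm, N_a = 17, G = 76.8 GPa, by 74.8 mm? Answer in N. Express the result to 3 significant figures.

k = Gd⁴/(8D³N_a) = (76.8×10³)(1.69⁴)/(8·13.0³·17) = 2.0967 N/mm
F = k·δ = 2.0967 × 74.8 = 156.83 N

157 N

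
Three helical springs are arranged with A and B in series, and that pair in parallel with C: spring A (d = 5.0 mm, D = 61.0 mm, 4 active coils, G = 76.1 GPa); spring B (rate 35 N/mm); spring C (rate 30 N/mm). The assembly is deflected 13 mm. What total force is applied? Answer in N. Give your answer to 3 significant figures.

462 N

k_A = Gd⁴/(8D³N_a) = (76.1×10³)(5.0⁴)/(8·61.0³·4) = 6.5482 N/mm
Springs A,B series: k_AB = 1/(1/6.5482+1/35) = 5.5162 N/mm; parallel with C: k_eq = 5.5162+30 = 35.516 N/mm
F = k_eq·δ = 35.516·13 = 461.71 N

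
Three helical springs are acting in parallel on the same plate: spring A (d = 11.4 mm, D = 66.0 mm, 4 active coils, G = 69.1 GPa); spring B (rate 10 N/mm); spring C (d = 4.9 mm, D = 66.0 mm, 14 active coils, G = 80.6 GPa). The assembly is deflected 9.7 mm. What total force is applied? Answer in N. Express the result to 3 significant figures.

1340 N

k_A = Gd⁴/(8D³N_a) = (69.1×10³)(11.4⁴)/(8·66.0³·4) = 126.86 N/mm
k_C = Gd⁴/(8D³N_a) = (80.6×10³)(4.9⁴)/(8·66.0³·14) = 1.443 N/mm
Parallel: k_eq = 126.86 + 10 + 1.443 = 138.3 N/mm
F = k_eq·δ = 138.3·9.7 = 1341.5 N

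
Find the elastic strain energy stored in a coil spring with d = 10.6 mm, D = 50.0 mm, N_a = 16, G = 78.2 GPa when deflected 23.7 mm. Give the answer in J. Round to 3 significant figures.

k = Gd⁴/(8D³N_a) = (78.2×10³)(10.6⁴)/(8·50.0³·16) = 61.704 N/mm
U = ½kδ² = 0.5 × 61.704 × 23.7² = 17329 N·mm = 17.329 J

17.3 J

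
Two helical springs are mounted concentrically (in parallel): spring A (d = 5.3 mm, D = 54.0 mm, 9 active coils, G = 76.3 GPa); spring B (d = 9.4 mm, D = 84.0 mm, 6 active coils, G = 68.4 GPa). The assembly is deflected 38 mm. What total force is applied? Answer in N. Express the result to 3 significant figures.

915 N

k_A = Gd⁴/(8D³N_a) = (76.3×10³)(5.3⁴)/(8·54.0³·9) = 5.3102 N/mm
k_B = Gd⁴/(8D³N_a) = (68.4×10³)(9.4⁴)/(8·84.0³·6) = 18.771 N/mm
Parallel: k_eq = 5.3102 + 18.771 = 24.081 N/mm
F = k_eq·δ = 24.081·38 = 915.09 N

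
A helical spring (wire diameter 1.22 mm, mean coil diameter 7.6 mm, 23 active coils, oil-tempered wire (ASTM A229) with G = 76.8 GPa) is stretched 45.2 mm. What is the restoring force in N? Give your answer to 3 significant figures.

95.2 N

k = Gd⁴/(8D³N_a) = (76.8×10³)(1.22⁴)/(8·7.6³·23) = 2.1064 N/mm
F = k·δ = 2.1064 × 45.2 = 95.21 N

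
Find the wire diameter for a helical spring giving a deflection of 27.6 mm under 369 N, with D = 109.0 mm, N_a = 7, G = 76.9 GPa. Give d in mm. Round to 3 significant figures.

Required rate k = F/δ = 369/27.6 = 13.37 N/mm
d = (8D³N_a·k / G)^(1/4) = (8·109.0³·7·13.37 / (76.9×10³))^0.25
  = (12608)^0.25 = 10.5966 mm

10.6 mm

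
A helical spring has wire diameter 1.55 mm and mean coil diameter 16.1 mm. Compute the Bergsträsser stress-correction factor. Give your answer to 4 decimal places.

1.1297

C = D/d = 16.1/1.55 = 10.3871
K_B = (4C+2)/(4C−3) = 43.548/38.548 = 1.1297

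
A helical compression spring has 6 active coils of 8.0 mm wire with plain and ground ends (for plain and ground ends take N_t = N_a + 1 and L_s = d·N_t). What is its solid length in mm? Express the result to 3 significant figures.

plain and ground ends: N_t = N_a + 1 = 6 + 1 = 7
L_s = d·N_t = 8.0 × 7 = 56 mm

56.0 mm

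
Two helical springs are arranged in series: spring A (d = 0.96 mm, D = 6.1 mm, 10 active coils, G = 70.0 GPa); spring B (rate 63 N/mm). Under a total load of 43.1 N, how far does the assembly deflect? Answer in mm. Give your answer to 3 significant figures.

k_A = Gd⁴/(8D³N_a) = (70.0×10³)(0.96⁴)/(8·6.1³·10) = 3.2742 N/mm
Series: 1/k_eq = 1/3.2742 + 1/63 = 0.32129; k_eq = 3.1124 N/mm
δ = F/k_eq = 43.1/3.1124 = 13.848 mm

13.8 mm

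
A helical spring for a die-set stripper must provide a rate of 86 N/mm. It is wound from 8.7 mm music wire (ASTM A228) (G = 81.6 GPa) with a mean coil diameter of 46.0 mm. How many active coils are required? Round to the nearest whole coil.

N_a = Gd⁴/(8D³k) = (81.6×10³ × 8.7⁴)/(8 × 46.0³ × 86)
    = 4.67484e+08 / 6.69672e+07 = 6.981 → 7 coils

7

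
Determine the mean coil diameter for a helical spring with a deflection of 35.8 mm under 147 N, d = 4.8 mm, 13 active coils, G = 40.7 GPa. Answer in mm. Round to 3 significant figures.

Required rate k = F/δ = 147/35.8 = 4.1061 N/mm
D = (Gd⁴/(8N_a·k))^(1/3) = (40.7×10³·4.8⁴/(8·13·4.1061))^(1/3)
  = (50593.1)^(1/3) = 36.9854 mm

37.0 mm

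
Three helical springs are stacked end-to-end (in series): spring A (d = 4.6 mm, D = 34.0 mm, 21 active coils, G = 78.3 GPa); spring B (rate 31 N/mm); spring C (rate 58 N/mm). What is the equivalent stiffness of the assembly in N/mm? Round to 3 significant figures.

4.20 N/mm

k_A = Gd⁴/(8D³N_a) = (78.3×10³)(4.6⁴)/(8·34.0³·21) = 5.3094 N/mm
Series: 1/k_eq = 1/5.3094 + 1/31 + 1/58 = 0.23784; k_eq = 4.2044 N/mm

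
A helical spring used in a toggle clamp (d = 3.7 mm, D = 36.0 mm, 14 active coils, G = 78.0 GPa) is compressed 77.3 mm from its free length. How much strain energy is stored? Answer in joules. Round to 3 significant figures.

8.36 J

k = Gd⁴/(8D³N_a) = (78.0×10³)(3.7⁴)/(8·36.0³·14) = 2.7975 N/mm
U = ½kδ² = 0.5 × 2.7975 × 77.3² = 8358.1 N·mm = 8.3581 J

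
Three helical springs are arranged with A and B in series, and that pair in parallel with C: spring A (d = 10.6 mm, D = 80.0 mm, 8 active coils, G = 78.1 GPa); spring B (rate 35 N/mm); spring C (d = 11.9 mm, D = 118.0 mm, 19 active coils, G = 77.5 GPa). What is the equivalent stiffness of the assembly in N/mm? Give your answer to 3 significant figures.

22.4 N/mm

k_A = Gd⁴/(8D³N_a) = (78.1×10³)(10.6⁴)/(8·80.0³·8) = 30.09 N/mm
k_C = Gd⁴/(8D³N_a) = (77.5×10³)(11.9⁴)/(8·118.0³·19) = 6.223 N/mm
Springs A,B series: k_AB = 1/(1/30.09+1/35) = 16.18 N/mm; parallel with C: k_eq = 16.18+6.223 = 22.403 N/mm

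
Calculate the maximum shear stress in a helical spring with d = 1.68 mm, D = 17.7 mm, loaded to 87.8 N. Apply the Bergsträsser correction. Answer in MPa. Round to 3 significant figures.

Spring index C = D/d = 17.7/1.68 = 10.5357
K_B = (4C+2)/(4C−3) = 44.143/39.143 = 1.1277
τ₀ = 8FD/(πd³) = 8·87.8·17.7/(π·1.68³) = 12432.5/14.896 = 834.6 MPa
τ_max = K·τ₀ = 1.1277 × 834.6 = 941.21 MPa

941 MPa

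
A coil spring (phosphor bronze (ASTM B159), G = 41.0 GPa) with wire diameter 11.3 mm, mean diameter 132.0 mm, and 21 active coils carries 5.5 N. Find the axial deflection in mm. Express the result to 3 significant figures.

3.18 mm

k = Gd⁴/(8D³N_a) = (41.0×10³)(11.3⁴)/(8·132.0³·21) = 1.7301 N/mm
δ = F/k = 5.5 / 1.7301 = 3.179 mm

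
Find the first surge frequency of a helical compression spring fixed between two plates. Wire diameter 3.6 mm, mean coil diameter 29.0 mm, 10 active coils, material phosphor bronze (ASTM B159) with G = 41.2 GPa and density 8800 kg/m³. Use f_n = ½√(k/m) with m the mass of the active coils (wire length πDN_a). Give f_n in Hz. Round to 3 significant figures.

104 Hz

k = Gd⁴/(8D³N_a) = (41.2×10³)(3.6⁴)/(8·29.0³·10) = 3.5467 N/mm = 3546.7 N/m
Wire length L = πDN_a = π·29.0·10 = 911.06 mm
m = ρ·(πd²/4)·L = 8800 × 10.179×10⁻⁶ m² × 0.91106 m = 0.081607 kg
f_n = ½√(k/m) = 0.5·√(3546.7/0.081607) = 0.5·√(43461) = 104.24 Hz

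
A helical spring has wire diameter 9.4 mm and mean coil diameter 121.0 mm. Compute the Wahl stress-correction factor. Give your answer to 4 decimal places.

1.1109

C = D/d = 121.0/9.4 = 12.8723
K_W = (4C−1)/(4C−4) + 0.615/C = 50.489/47.489 + 0.0478 = 1.1109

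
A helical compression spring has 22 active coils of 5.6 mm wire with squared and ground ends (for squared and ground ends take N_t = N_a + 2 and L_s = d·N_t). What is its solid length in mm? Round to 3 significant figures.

134 mm

squared and ground ends: N_t = N_a + 2 = 22 + 2 = 24
L_s = d·N_t = 5.6 × 24 = 134.4 mm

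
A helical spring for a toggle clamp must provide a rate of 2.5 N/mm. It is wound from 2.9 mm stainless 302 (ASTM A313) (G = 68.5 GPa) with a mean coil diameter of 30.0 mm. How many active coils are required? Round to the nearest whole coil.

N_a = Gd⁴/(8D³k) = (68.5×10³ × 2.9⁴)/(8 × 30.0³ × 2.5)
    = 4.84487e+06 / 540000 = 8.972 → 9 coils

9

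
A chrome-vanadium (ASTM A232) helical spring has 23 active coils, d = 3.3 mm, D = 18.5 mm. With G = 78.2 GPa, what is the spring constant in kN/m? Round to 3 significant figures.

k = Gd⁴/(8D³N_a) = (78.2×10³ × 3.3⁴) / (8 × 18.5³ × 23)
  = 9.2739e+06 / 1.16502e+06 = 7.9603 N/mm

7.96 kN/m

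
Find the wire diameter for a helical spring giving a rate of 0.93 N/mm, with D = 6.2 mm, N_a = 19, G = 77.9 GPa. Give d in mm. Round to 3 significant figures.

d = (8D³N_a·k / G)^(1/4) = (8·6.2³·19·0.93 / (77.9×10³))^0.25
  = (0.43248)^0.25 = 0.8109 mm

0.811 mm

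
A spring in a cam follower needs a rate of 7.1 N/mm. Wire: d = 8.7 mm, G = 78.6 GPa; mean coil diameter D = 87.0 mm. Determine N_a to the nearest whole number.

12

N_a = Gd⁴/(8D³k) = (78.6×10³ × 8.7⁴)/(8 × 87.0³ × 7.1)
    = 4.50298e+08 / 3.7403e+07 = 12.04 → 12 coils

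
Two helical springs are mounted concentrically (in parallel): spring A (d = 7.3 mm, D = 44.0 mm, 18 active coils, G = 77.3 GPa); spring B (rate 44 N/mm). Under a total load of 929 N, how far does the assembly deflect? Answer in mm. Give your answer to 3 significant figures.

15.0 mm

k_A = Gd⁴/(8D³N_a) = (77.3×10³)(7.3⁴)/(8·44.0³·18) = 17.896 N/mm
Parallel: k_eq = 17.896 + 44 = 61.896 N/mm
δ = F/k_eq = 929/61.896 = 15.009 mm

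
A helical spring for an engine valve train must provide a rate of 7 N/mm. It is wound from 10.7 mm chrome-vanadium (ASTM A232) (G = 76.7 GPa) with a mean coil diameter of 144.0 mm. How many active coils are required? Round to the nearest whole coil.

N_a = Gd⁴/(8D³k) = (76.7×10³ × 10.7⁴)/(8 × 144.0³ × 7)
    = 1.00538e+09 / 1.67215e+08 = 6.012 → 6 coils

6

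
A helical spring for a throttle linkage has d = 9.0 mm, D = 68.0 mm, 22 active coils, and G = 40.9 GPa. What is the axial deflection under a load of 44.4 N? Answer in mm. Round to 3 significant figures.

k = Gd⁴/(8D³N_a) = (40.9×10³)(9.0⁴)/(8·68.0³·22) = 4.849 N/mm
δ = F/k = 44.4 / 4.849 = 9.1565 mm

9.16 mm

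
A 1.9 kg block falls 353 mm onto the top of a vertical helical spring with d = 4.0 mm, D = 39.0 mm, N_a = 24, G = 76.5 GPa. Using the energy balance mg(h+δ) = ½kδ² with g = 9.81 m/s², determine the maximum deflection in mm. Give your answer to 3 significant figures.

k = Gd⁴/(8D³N_a) = (76.5×10³)(4.0⁴)/(8·39.0³·24) = 1.7195 N/mm
W = mg = 1.9 × 9.81 = 18.639 N
½kδ² − Wδ − Wh = 0 → δ = (W + √(W² + 2kWh))/k
δ = (18.639 + √(347.41 + 22627.3))/1.7195 = (18.639 + 151.57)/1.7195 = 98.989 mm

99.0 mm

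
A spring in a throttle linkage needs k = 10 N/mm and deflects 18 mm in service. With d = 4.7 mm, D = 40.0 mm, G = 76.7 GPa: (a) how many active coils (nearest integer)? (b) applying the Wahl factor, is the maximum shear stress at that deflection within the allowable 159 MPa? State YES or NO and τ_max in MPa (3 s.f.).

(a) 7 coils; (b) NO, τ_max = 216 MPa

N_a = Gd⁴/(8D³k) = (76.7×10³)(4.7⁴)/(8·40.0³·10) = 7.31 → N_a = 7
Actual rate k = Gd⁴/(8D³·7) = 10.443 N/mm
Working load F = kδ = 10.443·18 = 187.97 N
C = 40.0/4.7 = 8.5106; K_W = (4C−1)/(4C−4)+0.615/C = 1.1721
τ_max = K_W·8FD/(πd³) = 1.1721·184.42 = 216.16 MPa
τ_max > 159 MPa → exceeds allowable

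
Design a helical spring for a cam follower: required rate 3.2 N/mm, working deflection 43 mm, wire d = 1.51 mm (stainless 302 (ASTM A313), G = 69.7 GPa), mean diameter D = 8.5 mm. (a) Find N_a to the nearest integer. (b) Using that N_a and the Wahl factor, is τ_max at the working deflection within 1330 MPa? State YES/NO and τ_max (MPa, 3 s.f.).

N_a = Gd⁴/(8D³k) = (69.7×10³)(1.51⁴)/(8·8.5³·3.2) = 23.05 → N_a = 23
Actual rate k = Gd⁴/(8D³·23) = 3.2068 N/mm
Working load F = kδ = 3.2068·43 = 137.89 N
C = 8.5/1.51 = 5.6291; K_W = (4C−1)/(4C−4)+0.615/C = 1.2713
τ_max = K_W·8FD/(πd³) = 1.2713·866.89 = 1102 MPa
τ_max ≤ 1330 MPa → acceptable

(a) 23 coils; (b) YES, τ_max = 1100 MPa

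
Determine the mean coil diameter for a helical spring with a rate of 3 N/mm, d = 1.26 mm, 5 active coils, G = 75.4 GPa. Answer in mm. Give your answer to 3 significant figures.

11.7 mm

D = (Gd⁴/(8N_a·k))^(1/3) = (75.4×10³·1.26⁴/(8·5·3))^(1/3)
  = (1583.7)^(1/3) = 11.6562 mm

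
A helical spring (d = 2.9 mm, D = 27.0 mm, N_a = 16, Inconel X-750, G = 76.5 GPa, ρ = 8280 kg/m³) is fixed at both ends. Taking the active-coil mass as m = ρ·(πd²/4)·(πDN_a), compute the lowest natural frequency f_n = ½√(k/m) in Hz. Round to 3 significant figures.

k = Gd⁴/(8D³N_a) = (76.5×10³)(2.9⁴)/(8·27.0³·16) = 2.1476 N/mm = 2147.6 N/m
Wire length L = πDN_a = π·27.0·16 = 1357.2 mm
m = ρ·(πd²/4)·L = 8280 × 6.6052×10⁻⁶ m² × 1.3572 m = 0.074225 kg
f_n = ½√(k/m) = 0.5·√(2147.6/0.074225) = 0.5·√(28934) = 85.049 Hz

85.0 Hz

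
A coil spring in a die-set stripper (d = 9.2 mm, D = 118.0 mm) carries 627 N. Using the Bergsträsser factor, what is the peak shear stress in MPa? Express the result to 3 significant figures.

Spring index C = D/d = 118.0/9.2 = 12.8261
K_B = (4C+2)/(4C−3) = 53.304/48.304 = 1.1035
τ₀ = 8FD/(πd³) = 8·627·118.0/(π·9.2³) = 591888/2446.3 = 241.95 MPa
τ_max = K·τ₀ = 1.1035 × 241.95 = 266.99 MPa

267 MPa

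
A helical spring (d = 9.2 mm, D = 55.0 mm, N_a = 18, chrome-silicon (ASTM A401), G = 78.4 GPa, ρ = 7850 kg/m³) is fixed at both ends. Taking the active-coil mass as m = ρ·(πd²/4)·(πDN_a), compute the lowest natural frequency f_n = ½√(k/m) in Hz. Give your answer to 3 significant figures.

k = Gd⁴/(8D³N_a) = (78.4×10³)(9.2⁴)/(8·55.0³·18) = 23.443 N/mm = 23443 N/m
Wire length L = πDN_a = π·55.0·18 = 3110.2 mm
m = ρ·(πd²/4)·L = 7850 × 66.476×10⁻⁶ m² × 3.1102 m = 1.623 kg
f_n = ½√(k/m) = 0.5·√(23443/1.623) = 0.5·√(14444) = 60.092 Hz

60.1 Hz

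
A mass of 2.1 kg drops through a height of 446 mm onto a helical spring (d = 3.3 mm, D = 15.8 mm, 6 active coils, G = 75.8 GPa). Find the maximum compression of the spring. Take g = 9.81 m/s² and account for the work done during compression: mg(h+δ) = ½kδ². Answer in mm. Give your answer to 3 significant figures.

20.1 mm

k = Gd⁴/(8D³N_a) = (75.8×10³)(3.3⁴)/(8·15.8³·6) = 47.48 N/mm
W = mg = 2.1 × 9.81 = 20.601 N
½kδ² − Wδ − Wh = 0 → δ = (W + √(W² + 2kWh))/k
δ = (20.601 + √(424.4 + 872500))/47.48 = (20.601 + 934.3)/47.48 = 20.112 mm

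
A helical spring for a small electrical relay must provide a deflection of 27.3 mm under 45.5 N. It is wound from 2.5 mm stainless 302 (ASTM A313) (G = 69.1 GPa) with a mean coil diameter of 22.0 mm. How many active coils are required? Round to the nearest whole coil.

Required rate k = F/δ = 45.5/27.3 = 1.6667 N/mm
N_a = Gd⁴/(8D³k) = (69.1×10³ × 2.5⁴)/(8 × 22.0³ × 1.6667)
    = 2.69922e+06 / 141973 = 19.01 → 19 coils

19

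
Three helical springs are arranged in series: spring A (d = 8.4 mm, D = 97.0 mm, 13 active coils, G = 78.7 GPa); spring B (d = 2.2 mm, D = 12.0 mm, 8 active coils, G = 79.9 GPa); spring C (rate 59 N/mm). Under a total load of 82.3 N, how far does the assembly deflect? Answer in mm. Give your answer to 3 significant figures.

k_A = Gd⁴/(8D³N_a) = (78.7×10³)(8.4⁴)/(8·97.0³·13) = 4.128 N/mm
k_B = Gd⁴/(8D³N_a) = (79.9×10³)(2.2⁴)/(8·12.0³·8) = 16.924 N/mm
Series: 1/k_eq = 1/4.128 + 1/16.924 + 1/59 = 0.31828; k_eq = 3.1419 N/mm
δ = F/k_eq = 82.3/3.1419 = 26.195 mm

26.2 mm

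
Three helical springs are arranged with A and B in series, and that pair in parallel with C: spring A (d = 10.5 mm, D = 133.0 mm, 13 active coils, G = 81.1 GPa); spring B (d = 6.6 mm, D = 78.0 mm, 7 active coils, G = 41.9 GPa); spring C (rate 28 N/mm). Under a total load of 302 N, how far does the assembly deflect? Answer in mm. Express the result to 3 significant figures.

k_A = Gd⁴/(8D³N_a) = (81.1×10³)(10.5⁴)/(8·133.0³·13) = 4.0289 N/mm
k_B = Gd⁴/(8D³N_a) = (41.9×10³)(6.6⁴)/(8·78.0³·7) = 2.9917 N/mm
Springs A,B series: k_AB = 1/(1/4.0289+1/2.9917) = 1.7168 N/mm; parallel with C: k_eq = 1.7168+28 = 29.717 N/mm
δ = F/k_eq = 302/29.717 = 10.163 mm

10.2 mm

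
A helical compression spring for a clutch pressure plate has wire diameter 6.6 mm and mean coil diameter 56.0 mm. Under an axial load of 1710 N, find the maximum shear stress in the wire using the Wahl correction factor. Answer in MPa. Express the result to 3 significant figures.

995 MPa

Spring index C = D/d = 56.0/6.6 = 8.4848
K_W = (4C−1)/(4C−4) + 0.615/C = 32.939/29.939 + 0.0725 = 1.1727
τ₀ = 8FD/(πd³) = 8·1710·56.0/(π·6.6³) = 766080/903.2 = 848.19 MPa
τ_max = K·τ₀ = 1.1727 × 848.19 = 994.66 MPa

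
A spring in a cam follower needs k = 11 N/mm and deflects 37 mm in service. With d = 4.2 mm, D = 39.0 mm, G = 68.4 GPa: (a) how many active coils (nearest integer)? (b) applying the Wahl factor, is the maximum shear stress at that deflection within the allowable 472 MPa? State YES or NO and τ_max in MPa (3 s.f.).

(a) 4 coils; (b) NO, τ_max = 643 MPa

N_a = Gd⁴/(8D³k) = (68.4×10³)(4.2⁴)/(8·39.0³·11) = 4.077 → N_a = 4
Actual rate k = Gd⁴/(8D³·4) = 11.213 N/mm
Working load F = kδ = 11.213·37 = 414.87 N
C = 39.0/4.2 = 9.2857; K_W = (4C−1)/(4C−4)+0.615/C = 1.1567
τ_max = K_W·8FD/(πd³) = 1.1567·556.12 = 643.29 MPa
τ_max > 472 MPa → exceeds allowable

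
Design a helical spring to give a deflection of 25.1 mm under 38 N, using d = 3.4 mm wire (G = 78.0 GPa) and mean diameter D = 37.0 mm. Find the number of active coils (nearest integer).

17

Required rate k = F/δ = 38/25.1 = 1.5139 N/mm
N_a = Gd⁴/(8D³k) = (78.0×10³ × 3.4⁴)/(8 × 37.0³ × 1.5139)
    = 1.04234e+07 / 613487 = 16.99 → 17 coils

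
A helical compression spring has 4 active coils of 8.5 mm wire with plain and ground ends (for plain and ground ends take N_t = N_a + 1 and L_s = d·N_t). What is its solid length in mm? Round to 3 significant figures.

plain and ground ends: N_t = N_a + 1 = 4 + 1 = 5
L_s = d·N_t = 8.5 × 5 = 42.5 mm

42.5 mm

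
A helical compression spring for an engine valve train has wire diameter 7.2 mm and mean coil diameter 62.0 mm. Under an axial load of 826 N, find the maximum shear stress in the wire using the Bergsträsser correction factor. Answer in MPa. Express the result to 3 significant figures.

405 MPa

Spring index C = D/d = 62.0/7.2 = 8.6111
K_B = (4C+2)/(4C−3) = 36.444/31.444 = 1.1590
τ₀ = 8FD/(πd³) = 8·826·62.0/(π·7.2³) = 409696/1172.6 = 349.39 MPa
τ_max = K·τ₀ = 1.1590 × 349.39 = 404.95 MPa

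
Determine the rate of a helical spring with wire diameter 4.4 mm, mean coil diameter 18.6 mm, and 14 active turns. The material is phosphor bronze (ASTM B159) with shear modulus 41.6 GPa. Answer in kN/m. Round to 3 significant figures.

k = Gd⁴/(8D³N_a) = (41.6×10³ × 4.4⁴) / (8 × 18.6³ × 14)
  = 1.55921e+07 / 720704 = 21.635 N/mm

21.6 kN/m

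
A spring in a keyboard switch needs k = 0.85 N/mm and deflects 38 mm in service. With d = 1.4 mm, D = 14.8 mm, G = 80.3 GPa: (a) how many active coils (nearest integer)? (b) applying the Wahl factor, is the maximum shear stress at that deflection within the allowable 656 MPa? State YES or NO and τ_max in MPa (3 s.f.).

N_a = Gd⁴/(8D³k) = (80.3×10³)(1.4⁴)/(8·14.8³·0.85) = 13.99 → N_a = 14
Actual rate k = Gd⁴/(8D³·14) = 0.84962 N/mm
Working load F = kδ = 0.84962·38 = 32.286 N
C = 14.8/1.4 = 10.5714; K_W = (4C−1)/(4C−4)+0.615/C = 1.1365
τ_max = K_W·8FD/(πd³) = 1.1365·443.43 = 503.97 MPa
τ_max ≤ 656 MPa → acceptable

(a) 14 coils; (b) YES, τ_max = 504 MPa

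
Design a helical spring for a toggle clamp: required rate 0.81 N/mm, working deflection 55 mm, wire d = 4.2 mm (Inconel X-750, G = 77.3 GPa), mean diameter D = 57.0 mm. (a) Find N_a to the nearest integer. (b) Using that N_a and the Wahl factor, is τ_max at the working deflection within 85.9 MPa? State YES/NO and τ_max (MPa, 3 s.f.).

(a) 20 coils; (b) NO, τ_max = 96.7 MPa

N_a = Gd⁴/(8D³k) = (77.3×10³)(4.2⁴)/(8·57.0³·0.81) = 20.04 → N_a = 20
Actual rate k = Gd⁴/(8D³·20) = 0.81177 N/mm
Working load F = kδ = 0.81177·55 = 44.647 N
C = 57.0/4.2 = 13.5714; K_W = (4C−1)/(4C−4)+0.615/C = 1.1050
τ_max = K_W·8FD/(πd³) = 1.1050·87.471 = 96.653 MPa
τ_max > 85.9 MPa → exceeds allowable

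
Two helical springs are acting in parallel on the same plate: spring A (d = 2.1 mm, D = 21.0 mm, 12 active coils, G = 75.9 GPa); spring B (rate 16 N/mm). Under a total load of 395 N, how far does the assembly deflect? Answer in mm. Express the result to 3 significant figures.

k_A = Gd⁴/(8D³N_a) = (75.9×10³)(2.1⁴)/(8·21.0³·12) = 1.6603 N/mm
Parallel: k_eq = 1.6603 + 16 = 17.66 N/mm
δ = F/k_eq = 395/17.66 = 22.367 mm

22.4 mm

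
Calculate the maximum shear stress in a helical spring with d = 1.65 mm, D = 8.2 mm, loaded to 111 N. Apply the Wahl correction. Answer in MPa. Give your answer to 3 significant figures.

Spring index C = D/d = 8.2/1.65 = 4.9697
K_W = (4C−1)/(4C−4) + 0.615/C = 18.879/15.879 + 0.1237 = 1.3127
τ₀ = 8FD/(πd³) = 8·111·8.2/(π·1.65³) = 7281.6/14.112 = 515.97 MPa
τ_max = K·τ₀ = 1.3127 × 515.97 = 677.31 MPa

677 MPa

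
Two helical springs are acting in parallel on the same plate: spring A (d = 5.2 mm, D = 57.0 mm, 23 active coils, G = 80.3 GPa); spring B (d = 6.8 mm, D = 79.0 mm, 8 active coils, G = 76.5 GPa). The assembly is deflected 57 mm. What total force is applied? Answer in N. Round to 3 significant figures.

k_A = Gd⁴/(8D³N_a) = (80.3×10³)(5.2⁴)/(8·57.0³·23) = 1.723 N/mm
k_B = Gd⁴/(8D³N_a) = (76.5×10³)(6.8⁴)/(8·79.0³·8) = 5.1837 N/mm
Parallel: k_eq = 1.723 + 5.1837 = 6.9067 N/mm
F = k_eq·δ = 6.9067·57 = 393.68 N

394 N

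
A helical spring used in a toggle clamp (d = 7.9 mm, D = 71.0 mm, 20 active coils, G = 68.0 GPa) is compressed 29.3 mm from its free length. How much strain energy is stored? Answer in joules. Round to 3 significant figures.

k = Gd⁴/(8D³N_a) = (68.0×10³)(7.9⁴)/(8·71.0³·20) = 4.6251 N/mm
U = ½kδ² = 0.5 × 4.6251 × 29.3² = 1985.3 N·mm = 1.9853 J

1.99 J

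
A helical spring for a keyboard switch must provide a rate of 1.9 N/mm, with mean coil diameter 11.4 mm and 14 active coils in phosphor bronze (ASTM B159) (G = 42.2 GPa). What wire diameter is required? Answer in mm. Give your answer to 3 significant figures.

d = (8D³N_a·k / G)^(1/4) = (8·11.4³·14·1.9 / (42.2×10³))^0.25
  = (7.4709)^0.25 = 1.6533 mm

1.65 mm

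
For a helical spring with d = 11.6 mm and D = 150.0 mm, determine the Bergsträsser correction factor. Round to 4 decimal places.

1.1026

C = D/d = 150.0/11.6 = 12.9310
K_B = (4C+2)/(4C−3) = 53.724/48.724 = 1.1026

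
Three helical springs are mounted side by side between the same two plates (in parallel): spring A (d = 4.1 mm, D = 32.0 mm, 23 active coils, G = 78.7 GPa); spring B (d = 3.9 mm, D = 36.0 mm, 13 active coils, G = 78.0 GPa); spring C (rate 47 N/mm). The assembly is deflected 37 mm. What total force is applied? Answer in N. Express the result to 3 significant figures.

k_A = Gd⁴/(8D³N_a) = (78.7×10³)(4.1⁴)/(8·32.0³·23) = 3.6884 N/mm
k_B = Gd⁴/(8D³N_a) = (78.0×10³)(3.9⁴)/(8·36.0³·13) = 3.7189 N/mm
Parallel: k_eq = 3.6884 + 3.7189 + 47 = 54.407 N/mm
F = k_eq·δ = 54.407·37 = 2013.1 N

2010 N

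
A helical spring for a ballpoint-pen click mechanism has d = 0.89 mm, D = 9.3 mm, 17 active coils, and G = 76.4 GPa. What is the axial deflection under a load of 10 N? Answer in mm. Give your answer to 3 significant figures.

k = Gd⁴/(8D³N_a) = (76.4×10³)(0.89⁴)/(8·9.3³·17) = 0.43819 N/mm
δ = F/k = 10 / 0.43819 = 22.821 mm

22.8 mm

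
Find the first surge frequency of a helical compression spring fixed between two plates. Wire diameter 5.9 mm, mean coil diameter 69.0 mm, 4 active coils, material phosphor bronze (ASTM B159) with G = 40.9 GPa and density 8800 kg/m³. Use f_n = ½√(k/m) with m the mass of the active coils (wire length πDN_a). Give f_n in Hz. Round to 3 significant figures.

k = Gd⁴/(8D³N_a) = (40.9×10³)(5.9⁴)/(8·69.0³·4) = 4.7145 N/mm = 4714.5 N/m
Wire length L = πDN_a = π·69.0·4 = 867.08 mm
m = ρ·(πd²/4)·L = 8800 × 27.34×10⁻⁶ m² × 0.86708 m = 0.20861 kg
f_n = ½√(k/m) = 0.5·√(4714.5/0.20861) = 0.5·√(22599) = 75.166 Hz

75.2 Hz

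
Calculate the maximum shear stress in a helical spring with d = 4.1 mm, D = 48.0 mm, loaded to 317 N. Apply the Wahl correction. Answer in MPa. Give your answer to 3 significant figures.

Spring index C = D/d = 48.0/4.1 = 11.7073
K_W = (4C−1)/(4C−4) + 0.615/C = 45.829/42.829 + 0.0525 = 1.1226
τ₀ = 8FD/(πd³) = 8·317·48.0/(π·4.1³) = 121728/216.52 = 562.2 MPa
τ_max = K·τ₀ = 1.1226 × 562.2 = 631.11 MPa

631 MPa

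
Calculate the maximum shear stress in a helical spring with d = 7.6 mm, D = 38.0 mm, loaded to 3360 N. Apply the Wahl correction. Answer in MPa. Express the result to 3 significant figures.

971 MPa

Spring index C = D/d = 38.0/7.6 = 5.0000
K_W = (4C−1)/(4C−4) + 0.615/C = 19.000/16.000 + 0.1230 = 1.3105
τ₀ = 8FD/(πd³) = 8·3360·38.0/(π·7.6³) = 1.02144e+06/1379.1 = 740.67 MPa
τ_max = K·τ₀ = 1.3105 × 740.67 = 970.64 MPa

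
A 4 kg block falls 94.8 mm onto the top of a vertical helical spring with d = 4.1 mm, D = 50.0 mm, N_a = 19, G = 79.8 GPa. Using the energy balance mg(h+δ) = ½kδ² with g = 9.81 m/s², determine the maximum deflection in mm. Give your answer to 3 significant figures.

119 mm

k = Gd⁴/(8D³N_a) = (79.8×10³)(4.1⁴)/(8·50.0³·19) = 1.1868 N/mm
W = mg = 4 × 9.81 = 39.24 N
½kδ² − Wδ − Wh = 0 → δ = (W + √(W² + 2kWh))/k
δ = (39.24 + √(1539.8 + 8829.82))/1.1868 = (39.24 + 101.83)/1.1868 = 118.86 mm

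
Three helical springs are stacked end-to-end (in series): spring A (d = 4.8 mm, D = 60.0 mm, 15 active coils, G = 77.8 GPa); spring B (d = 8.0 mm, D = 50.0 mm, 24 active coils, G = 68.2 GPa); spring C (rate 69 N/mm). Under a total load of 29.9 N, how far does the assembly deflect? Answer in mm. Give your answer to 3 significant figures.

21.8 mm

k_A = Gd⁴/(8D³N_a) = (77.8×10³)(4.8⁴)/(8·60.0³·15) = 1.5933 N/mm
k_B = Gd⁴/(8D³N_a) = (68.2×10³)(8.0⁴)/(8·50.0³·24) = 11.639 N/mm
Series: 1/k_eq = 1/1.5933 + 1/11.639 + 1/69 = 0.72802; k_eq = 1.3736 N/mm
δ = F/k_eq = 29.9/1.3736 = 21.768 mm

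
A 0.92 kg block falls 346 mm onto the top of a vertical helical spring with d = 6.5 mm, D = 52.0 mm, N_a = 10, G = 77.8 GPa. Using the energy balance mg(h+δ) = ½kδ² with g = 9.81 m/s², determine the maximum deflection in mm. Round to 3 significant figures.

k = Gd⁴/(8D³N_a) = (77.8×10³)(6.5⁴)/(8·52.0³·10) = 12.346 N/mm
W = mg = 0.92 × 9.81 = 9.0252 N
½kδ² − Wδ − Wh = 0 → δ = (W + √(W² + 2kWh))/k
δ = (9.0252 + √(81.454 + 77107.4))/12.346 = (9.0252 + 277.83)/12.346 = 23.234 mm

23.2 mm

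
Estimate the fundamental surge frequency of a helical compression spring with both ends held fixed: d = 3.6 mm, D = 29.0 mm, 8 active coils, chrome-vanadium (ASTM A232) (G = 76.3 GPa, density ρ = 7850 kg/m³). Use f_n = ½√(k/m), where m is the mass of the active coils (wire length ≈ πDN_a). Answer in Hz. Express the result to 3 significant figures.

188 Hz

k = Gd⁴/(8D³N_a) = (76.3×10³)(3.6⁴)/(8·29.0³·8) = 8.2103 N/mm = 8210.3 N/m
Wire length L = πDN_a = π·29.0·8 = 728.85 mm
m = ρ·(πd²/4)·L = 7850 × 10.179×10⁻⁶ m² × 0.72885 m = 0.058237 kg
f_n = ½√(k/m) = 0.5·√(8210.3/0.058237) = 0.5·√(1.4098e+05) = 187.74 Hz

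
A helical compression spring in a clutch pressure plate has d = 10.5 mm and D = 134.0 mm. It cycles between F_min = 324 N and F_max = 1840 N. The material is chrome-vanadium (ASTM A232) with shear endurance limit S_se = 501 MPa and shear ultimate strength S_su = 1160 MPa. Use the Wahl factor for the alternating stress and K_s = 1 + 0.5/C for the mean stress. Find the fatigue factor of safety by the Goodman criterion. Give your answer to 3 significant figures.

C = D/d = 134.0/10.5 = 12.7619; K_W = (4C−1)/(4C−4)+0.615/C = 1.1120; K_s = 1+0.5/C = 1.0392
F_a = (F_max−F_min)/2 = 758 N; F_m = (F_max+F_min)/2 = 1082 N
τ_a = K_W·8F_aD/(πd³) = 1.1120 × 223.43 = 248.45 MPa
τ_m = K_s·8F_mD/(πd³) = 1.0392 × 318.94 = 331.43 MPa
Goodman: 1/n_f = τ_a/S_se + τ_m/S_su = 248.45/501 + 331.43/1160 = 0.49590 + 0.28572 = 0.78162
n_f = 1/0.78162 = 1.279

1.28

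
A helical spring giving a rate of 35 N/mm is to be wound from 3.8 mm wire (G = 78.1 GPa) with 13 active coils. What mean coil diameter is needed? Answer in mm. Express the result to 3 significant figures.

D = (Gd⁴/(8N_a·k))^(1/3) = (78.1×10³·3.8⁴/(8·13·35))^(1/3)
  = (4473.88)^(1/3) = 16.4776 mm

16.5 mm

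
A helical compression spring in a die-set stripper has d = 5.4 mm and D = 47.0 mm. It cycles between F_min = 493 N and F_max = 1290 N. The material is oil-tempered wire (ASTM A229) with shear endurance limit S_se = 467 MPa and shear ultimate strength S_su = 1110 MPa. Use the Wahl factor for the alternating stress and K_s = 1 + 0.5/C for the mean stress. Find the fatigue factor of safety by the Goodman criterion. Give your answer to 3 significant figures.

0.713

C = D/d = 47.0/5.4 = 8.7037; K_W = (4C−1)/(4C−4)+0.615/C = 1.1680; K_s = 1+0.5/C = 1.0574
F_a = (F_max−F_min)/2 = 398.5 N; F_m = (F_max+F_min)/2 = 891.5 N
τ_a = K_W·8F_aD/(πd³) = 1.1680 × 302.89 = 353.78 MPa
τ_m = K_s·8F_mD/(πd³) = 1.0574 × 677.61 = 716.53 MPa
Goodman: 1/n_f = τ_a/S_se + τ_m/S_su = 353.78/467 + 716.53/1110 = 0.75756 + 0.64553 = 1.4031
n_f = 1/1.4031 = 0.7127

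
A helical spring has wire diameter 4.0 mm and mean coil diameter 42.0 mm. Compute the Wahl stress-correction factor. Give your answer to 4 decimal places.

1.1375

C = D/d = 42.0/4.0 = 10.5000
K_W = (4C−1)/(4C−4) + 0.615/C = 41.000/38.000 + 0.0586 = 1.1375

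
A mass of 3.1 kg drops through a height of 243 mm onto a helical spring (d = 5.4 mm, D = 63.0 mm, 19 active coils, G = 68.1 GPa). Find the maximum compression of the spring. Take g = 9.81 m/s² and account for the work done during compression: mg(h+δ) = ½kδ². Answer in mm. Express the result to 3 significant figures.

120 mm

k = Gd⁴/(8D³N_a) = (68.1×10³)(5.4⁴)/(8·63.0³·19) = 1.5236 N/mm
W = mg = 3.1 × 9.81 = 30.411 N
½kδ² − Wδ − Wh = 0 → δ = (W + √(W² + 2kWh))/k
δ = (30.411 + √(924.83 + 22517.7))/1.5236 = (30.411 + 153.11)/1.5236 = 120.46 mm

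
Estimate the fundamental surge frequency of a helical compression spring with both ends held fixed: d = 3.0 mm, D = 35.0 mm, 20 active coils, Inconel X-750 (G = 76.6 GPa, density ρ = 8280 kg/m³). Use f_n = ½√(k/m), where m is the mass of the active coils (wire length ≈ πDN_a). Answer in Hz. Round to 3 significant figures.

k = Gd⁴/(8D³N_a) = (76.6×10³)(3.0⁴)/(8·35.0³·20) = 0.90446 N/mm = 904.46 N/m
Wire length L = πDN_a = π·35.0·20 = 2199.1 mm
m = ρ·(πd²/4)·L = 8280 × 7.0686×10⁻⁶ m² × 2.1991 m = 0.12871 kg
f_n = ½√(k/m) = 0.5·√(904.46/0.12871) = 0.5·√(7027.1) = 41.914 Hz

41.9 Hz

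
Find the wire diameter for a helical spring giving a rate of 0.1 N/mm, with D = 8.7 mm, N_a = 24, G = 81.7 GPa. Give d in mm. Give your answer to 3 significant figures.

d = (8D³N_a·k / G)^(1/4) = (8·8.7³·24·0.1 / (81.7×10³))^0.25
  = (0.15475)^0.25 = 0.6272 mm

0.627 mm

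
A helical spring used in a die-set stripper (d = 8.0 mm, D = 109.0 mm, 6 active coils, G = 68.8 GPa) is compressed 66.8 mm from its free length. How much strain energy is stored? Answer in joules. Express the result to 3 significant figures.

10.1 J

k = Gd⁴/(8D³N_a) = (68.8×10³)(8.0⁴)/(8·109.0³·6) = 4.5334 N/mm
U = ½kδ² = 0.5 × 4.5334 × 66.8² = 10115 N·mm = 10.115 J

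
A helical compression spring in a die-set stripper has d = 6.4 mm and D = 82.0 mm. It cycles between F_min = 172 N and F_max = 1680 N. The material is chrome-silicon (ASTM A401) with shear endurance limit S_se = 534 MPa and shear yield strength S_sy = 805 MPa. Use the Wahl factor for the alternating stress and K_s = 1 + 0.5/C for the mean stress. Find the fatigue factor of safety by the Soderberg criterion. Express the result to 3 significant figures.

C = D/d = 82.0/6.4 = 12.8125; K_W = (4C−1)/(4C−4)+0.615/C = 1.1115; K_s = 1+0.5/C = 1.0390
F_a = (F_max−F_min)/2 = 754 N; F_m = (F_max+F_min)/2 = 926 N
τ_a = K_W·8F_aD/(πd³) = 1.1115 × 600.6 = 667.56 MPa
τ_m = K_s·8F_mD/(πd³) = 1.0390 × 737.61 = 766.39 MPa
Soderberg: 1/n_f = τ_a/S_se + τ_m/S_sy = 667.56/534 + 766.39/805 = 1.25012 + 0.95204 = 2.2022
n_f = 1/2.2022 = 0.4541

0.454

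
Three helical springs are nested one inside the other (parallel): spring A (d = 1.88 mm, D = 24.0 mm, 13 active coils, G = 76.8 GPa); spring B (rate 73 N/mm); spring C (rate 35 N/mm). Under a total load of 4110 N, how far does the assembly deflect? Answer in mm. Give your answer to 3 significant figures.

k_A = Gd⁴/(8D³N_a) = (76.8×10³)(1.88⁴)/(8·24.0³·13) = 0.66731 N/mm
Parallel: k_eq = 0.66731 + 73 + 35 = 108.67 N/mm
δ = F/k_eq = 4110/108.67 = 37.822 mm

37.8 mm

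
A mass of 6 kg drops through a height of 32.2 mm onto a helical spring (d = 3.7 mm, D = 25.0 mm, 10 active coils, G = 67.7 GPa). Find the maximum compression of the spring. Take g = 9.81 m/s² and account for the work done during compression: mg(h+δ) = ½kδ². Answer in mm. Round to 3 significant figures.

k = Gd⁴/(8D³N_a) = (67.7×10³)(3.7⁴)/(8·25.0³·10) = 10.15 N/mm
W = mg = 6 × 9.81 = 58.86 N
½kδ² − Wδ − Wh = 0 → δ = (W + √(W² + 2kWh))/k
δ = (58.86 + √(3464.5 + 38476.2))/10.15 = (58.86 + 204.79)/10.15 = 25.975 mm

26.0 mm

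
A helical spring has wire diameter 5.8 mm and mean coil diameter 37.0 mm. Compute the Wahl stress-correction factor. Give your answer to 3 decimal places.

1.236

C = D/d = 37.0/5.8 = 6.3793
K_W = (4C−1)/(4C−4) + 0.615/C = 24.517/21.517 + 0.0964 = 1.2358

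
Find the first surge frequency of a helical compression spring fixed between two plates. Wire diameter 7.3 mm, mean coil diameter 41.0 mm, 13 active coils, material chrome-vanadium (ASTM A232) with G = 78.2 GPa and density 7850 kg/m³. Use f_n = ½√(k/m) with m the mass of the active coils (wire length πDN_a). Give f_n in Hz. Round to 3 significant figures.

k = Gd⁴/(8D³N_a) = (78.2×10³)(7.3⁴)/(8·41.0³·13) = 30.982 N/mm = 30982 N/m
Wire length L = πDN_a = π·41.0·13 = 1674.5 mm
m = ρ·(πd²/4)·L = 7850 × 41.854×10⁻⁶ m² × 1.6745 m = 0.55015 kg
f_n = ½√(k/m) = 0.5·√(30982/0.55015) = 0.5·√(56316) = 118.65 Hz

119 Hz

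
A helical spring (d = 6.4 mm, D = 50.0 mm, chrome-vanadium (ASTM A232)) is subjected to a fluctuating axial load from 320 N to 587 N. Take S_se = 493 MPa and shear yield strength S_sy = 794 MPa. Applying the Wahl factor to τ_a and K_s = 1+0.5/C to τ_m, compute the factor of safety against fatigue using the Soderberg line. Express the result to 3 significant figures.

C = D/d = 50.0/6.4 = 7.8125; K_W = (4C−1)/(4C−4)+0.615/C = 1.1888; K_s = 1+0.5/C = 1.0640
F_a = (F_max−F_min)/2 = 133.5 N; F_m = (F_max+F_min)/2 = 453.5 N
τ_a = K_W·8F_aD/(πd³) = 1.1888 × 64.841 = 77.084 MPa
τ_m = K_s·8F_mD/(πd³) = 1.0640 × 220.27 = 234.36 MPa
Soderberg: 1/n_f = τ_a/S_se + τ_m/S_sy = 77.084/493 + 234.36/794 = 0.15636 + 0.29517 = 0.45152
n_f = 1/0.45152 = 2.215

2.21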